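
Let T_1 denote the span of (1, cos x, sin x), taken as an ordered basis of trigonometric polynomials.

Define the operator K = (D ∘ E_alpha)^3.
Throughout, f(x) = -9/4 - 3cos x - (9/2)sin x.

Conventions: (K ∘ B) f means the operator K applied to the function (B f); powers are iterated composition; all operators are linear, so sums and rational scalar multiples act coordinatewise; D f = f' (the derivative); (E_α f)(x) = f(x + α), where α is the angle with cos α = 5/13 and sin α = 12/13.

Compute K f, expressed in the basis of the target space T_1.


E_alpha f = -9/4 - (69/13)cos x + (27/26)sin x
D E_alpha f = (27/26)cos x + (69/13)sin x
E_alpha (D ∘ E_alpha) f = (1791/338)cos x + (183/169)sin x
D E_alpha (D ∘ E_alpha) f = (183/169)cos x - (1791/338)sin x
E_alpha (D ∘ E_alpha) (D ∘ E_alpha) f = -(9831/2197)cos x - (13347/4394)sin x
D E_alpha (D ∘ E_alpha) (D ∘ E_alpha) f = -(13347/4394)cos x + (9831/2197)sin x

g(x) = -(13347/4394)cos x + (9831/2197)sin x


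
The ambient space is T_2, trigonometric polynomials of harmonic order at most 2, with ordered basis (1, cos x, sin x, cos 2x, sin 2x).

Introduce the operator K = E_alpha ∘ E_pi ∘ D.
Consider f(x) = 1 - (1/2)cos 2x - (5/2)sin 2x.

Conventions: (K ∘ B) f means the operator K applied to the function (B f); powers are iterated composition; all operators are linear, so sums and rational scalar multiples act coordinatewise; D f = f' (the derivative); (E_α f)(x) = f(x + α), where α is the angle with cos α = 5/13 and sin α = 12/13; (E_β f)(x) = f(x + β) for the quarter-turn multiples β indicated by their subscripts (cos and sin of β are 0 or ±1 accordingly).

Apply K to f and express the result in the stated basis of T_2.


D f = -5cos 2x + sin 2x
E_pi D f = -5cos 2x + sin 2x
E_alpha (E_pi ∘ D) f = (55/13)cos 2x + (37/13)sin 2x

the result is g(x) = (55/13)cos 2x + (37/13)sin 2x


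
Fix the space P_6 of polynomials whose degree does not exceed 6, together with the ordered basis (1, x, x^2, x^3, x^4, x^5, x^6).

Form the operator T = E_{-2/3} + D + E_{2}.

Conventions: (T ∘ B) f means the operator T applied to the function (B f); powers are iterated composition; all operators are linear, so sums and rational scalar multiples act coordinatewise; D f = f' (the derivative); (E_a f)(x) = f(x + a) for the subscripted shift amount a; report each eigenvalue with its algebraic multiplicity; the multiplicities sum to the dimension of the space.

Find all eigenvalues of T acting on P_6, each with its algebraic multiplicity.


λ = 2 (multiplicity 7)

image of 1: 2
image of x: 2x + 7/3
image of x^2: 2x^2 + (14/3)x + 40/9
image of x^3: 2x^3 + 7x^2 + (40/3)x + 208/27
image of x^4: 2x^4 + (28/3)x^3 + (80/3)x^2 + (832/27)x + 1312/81
image of x^5: 2x^5 + (35/3)x^4 + (400/9)x^3 + (2080/27)x^2 + (6560/81)x + 7744/243
image of x^6: 2x^6 + 14x^5 + (200/3)x^4 + (4160/27)x^3 + (6560/27)x^2 + (15488/81)x + 46720/729
the matrix is upper triangular; its diagonal is (2, 2, 2, 2, 2, 2, 2)
for a triangular matrix the eigenvalues are the diagonal entries, with algebraic multiplicity their repetition count


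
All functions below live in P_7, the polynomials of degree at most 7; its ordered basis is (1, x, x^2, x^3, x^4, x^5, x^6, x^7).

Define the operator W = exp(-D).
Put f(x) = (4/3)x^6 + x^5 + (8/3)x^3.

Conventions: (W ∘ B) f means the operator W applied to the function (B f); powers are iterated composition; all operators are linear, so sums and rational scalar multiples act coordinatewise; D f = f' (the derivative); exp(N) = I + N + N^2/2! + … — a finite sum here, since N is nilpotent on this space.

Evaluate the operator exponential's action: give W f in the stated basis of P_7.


order-1 term: -8x^5 - 5x^4 - 8x^2
order-2 term: 20x^4 + 10x^3 + 8x
order-3 term: -(80/3)x^3 - 10x^2 - 8/3
order-4 term: 20x^2 + 5x
order-5 term: -8x - 1
order-6 term: 4/3
the series for exp(-D) f terminates at order 6
exp(-D) f = (4/3)x^6 - 7x^5 + 15x^4 - 14x^3 + 2x^2 + 5x - 7/3

the image equals g(x) = (4/3)x^6 - 7x^5 + 15x^4 - 14x^3 + 2x^2 + 5x - 7/3


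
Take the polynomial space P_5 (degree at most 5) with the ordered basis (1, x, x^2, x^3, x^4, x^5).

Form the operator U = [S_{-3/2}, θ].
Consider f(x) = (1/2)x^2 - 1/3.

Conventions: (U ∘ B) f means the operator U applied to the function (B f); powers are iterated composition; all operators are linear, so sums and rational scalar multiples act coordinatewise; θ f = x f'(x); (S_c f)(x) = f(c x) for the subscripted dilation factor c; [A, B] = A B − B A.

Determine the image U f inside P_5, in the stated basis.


θ f = x^2
S_{-3/2} θ f = (9/4)x^2
S_{-3/2} f = (9/8)x^2 - 1/3
θ S_{-3/2} f = (9/4)x^2
[S_{-3/2}, θ] f = 0

the image equals g(x) = 0


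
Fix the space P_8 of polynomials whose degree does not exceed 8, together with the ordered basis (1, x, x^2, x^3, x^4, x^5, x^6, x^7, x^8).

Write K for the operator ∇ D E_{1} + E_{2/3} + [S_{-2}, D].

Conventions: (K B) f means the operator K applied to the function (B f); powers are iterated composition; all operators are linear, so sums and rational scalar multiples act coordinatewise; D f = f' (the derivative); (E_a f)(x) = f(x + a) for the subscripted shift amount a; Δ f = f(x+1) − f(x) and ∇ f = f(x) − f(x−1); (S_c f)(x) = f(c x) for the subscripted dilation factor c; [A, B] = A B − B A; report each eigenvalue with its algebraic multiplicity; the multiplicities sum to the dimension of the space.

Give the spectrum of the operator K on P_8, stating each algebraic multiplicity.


image of 1: 1
image of x: x + 11/3
image of x^2: x^2 - (32/3)x + 22/9
image of x^3: x^3 + 38x^2 + (22/3)x + 89/27
image of x^4: x^4 - (280/3)x^3 + (44/3)x^2 + (356/27)x + 340/81
image of x^5: x^5 + (730/3)x^4 + (220/9)x^3 + (890/27)x^2 + (1700/81)x + 1247/243
image of x^6: x^6 - 572x^5 + (110/3)x^4 + (1780/27)x^3 + (1700/27)x^2 + (2494/81)x + 4438/729
image of x^7: x^7 + (4046/3)x^6 + (154/3)x^5 + (3115/27)x^4 + (11900/81)x^3 + (8729/81)x^2 + (31066/729)x + 15437/2187
image of x^8: x^8 - (9200/3)x^7 + (616/9)x^6 + (4984/27)x^5 + (23800/81)x^4 + (69832/243)x^3 + (124264/729)x^2 + (123496/2187)x + 52744/6561
the matrix is upper triangular; its diagonal is (1, 1, 1, 1, 1, 1, 1, 1, 1)
for a triangular matrix the eigenvalues are the diagonal entries, with algebraic multiplicity their repetition count

λ = 1 (multiplicity 9)


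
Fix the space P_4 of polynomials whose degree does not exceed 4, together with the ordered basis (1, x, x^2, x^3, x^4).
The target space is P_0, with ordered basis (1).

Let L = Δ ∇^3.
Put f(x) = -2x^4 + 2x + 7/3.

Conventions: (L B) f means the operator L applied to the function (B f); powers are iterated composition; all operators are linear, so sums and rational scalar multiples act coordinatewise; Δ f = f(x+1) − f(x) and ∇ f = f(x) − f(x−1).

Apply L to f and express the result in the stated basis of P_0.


g(x) = -48

∇ f = -8x^3 + 12x^2 - 8x + 4
∇ ∇ f = -24x^2 + 48x - 28
∇ ∇ ∇ f = -48x + 72
Δ ∇^3 f = -48


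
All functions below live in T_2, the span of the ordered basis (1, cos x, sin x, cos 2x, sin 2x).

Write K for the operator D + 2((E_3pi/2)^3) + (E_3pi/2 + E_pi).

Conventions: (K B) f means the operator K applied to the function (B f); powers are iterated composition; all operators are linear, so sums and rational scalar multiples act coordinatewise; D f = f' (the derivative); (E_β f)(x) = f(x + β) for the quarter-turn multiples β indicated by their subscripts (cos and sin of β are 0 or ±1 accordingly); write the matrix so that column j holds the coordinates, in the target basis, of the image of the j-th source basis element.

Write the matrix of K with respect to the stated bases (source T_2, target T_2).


image of 1: 4
image of cos x: -cos x - 2sin x
image of sin x: 2cos x - sin x
image of cos 2x: -2cos 2x - 2sin 2x
image of sin 2x: 2cos 2x - 2sin 2x
each image's coordinates form column j of the matrix

the matrix is [[4, 0, 0, 0, 0]; [0, -1, 2, 0, 0]; [0, -2, -1, 0, 0]; [0, 0, 0, -2, 2]; [0, 0, 0, -2, -2]] (rows listed top to bottom)


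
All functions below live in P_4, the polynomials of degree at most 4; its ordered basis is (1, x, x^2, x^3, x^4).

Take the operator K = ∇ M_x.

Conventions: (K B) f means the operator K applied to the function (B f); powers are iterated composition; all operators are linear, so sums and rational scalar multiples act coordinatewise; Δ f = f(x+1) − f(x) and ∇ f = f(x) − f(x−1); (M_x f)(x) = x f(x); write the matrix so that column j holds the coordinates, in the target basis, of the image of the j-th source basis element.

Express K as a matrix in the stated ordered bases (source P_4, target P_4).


the matrix is [[1, -1, 1, -1, 1]; [0, 2, -3, 4, -5]; [0, 0, 3, -6, 10]; [0, 0, 0, 4, -10]; [0, 0, 0, 0, 5]] (rows listed top to bottom)

image of 1: 1
image of x: 2x - 1
image of x^2: 3x^2 - 3x + 1
image of x^3: 4x^3 - 6x^2 + 4x - 1
image of x^4: 5x^4 - 10x^3 + 10x^2 - 5x + 1
each image's coordinates form column j of the matrix


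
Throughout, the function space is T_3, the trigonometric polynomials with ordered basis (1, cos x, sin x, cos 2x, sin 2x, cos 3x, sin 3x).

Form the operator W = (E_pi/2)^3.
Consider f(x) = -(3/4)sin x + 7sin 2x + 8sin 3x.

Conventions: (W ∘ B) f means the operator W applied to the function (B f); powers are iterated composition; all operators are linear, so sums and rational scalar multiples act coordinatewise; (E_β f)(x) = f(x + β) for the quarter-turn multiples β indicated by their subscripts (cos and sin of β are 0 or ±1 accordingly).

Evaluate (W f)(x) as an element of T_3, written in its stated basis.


E_pi/2 f = -(3/4)cos x - 7sin 2x - 8cos 3x
E_pi/2 E_pi/2 f = (3/4)sin x + 7sin 2x - 8sin 3x
E_pi/2 E_pi/2 E_pi/2 f = (3/4)cos x - 7sin 2x + 8cos 3x

the result is g(x) = (3/4)cos x - 7sin 2x + 8cos 3x


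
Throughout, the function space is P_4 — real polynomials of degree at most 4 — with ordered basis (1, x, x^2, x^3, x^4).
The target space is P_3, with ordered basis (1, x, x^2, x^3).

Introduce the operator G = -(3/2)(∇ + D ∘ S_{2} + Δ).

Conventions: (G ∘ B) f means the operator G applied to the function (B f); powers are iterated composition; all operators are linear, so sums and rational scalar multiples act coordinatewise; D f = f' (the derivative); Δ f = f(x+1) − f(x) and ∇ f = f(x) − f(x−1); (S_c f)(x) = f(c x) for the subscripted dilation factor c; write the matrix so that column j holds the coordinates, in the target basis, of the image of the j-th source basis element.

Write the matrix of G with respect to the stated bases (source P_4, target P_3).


image of 1: 0
image of x: -6
image of x^2: -18x
image of x^3: -45x^2 - 3
image of x^4: -108x^3 - 12x
each image's coordinates form column j of the matrix

the matrix is [[0, -6, 0, -3, 0]; [0, 0, -18, 0, -12]; [0, 0, 0, -45, 0]; [0, 0, 0, 0, -108]] (rows listed top to bottom)


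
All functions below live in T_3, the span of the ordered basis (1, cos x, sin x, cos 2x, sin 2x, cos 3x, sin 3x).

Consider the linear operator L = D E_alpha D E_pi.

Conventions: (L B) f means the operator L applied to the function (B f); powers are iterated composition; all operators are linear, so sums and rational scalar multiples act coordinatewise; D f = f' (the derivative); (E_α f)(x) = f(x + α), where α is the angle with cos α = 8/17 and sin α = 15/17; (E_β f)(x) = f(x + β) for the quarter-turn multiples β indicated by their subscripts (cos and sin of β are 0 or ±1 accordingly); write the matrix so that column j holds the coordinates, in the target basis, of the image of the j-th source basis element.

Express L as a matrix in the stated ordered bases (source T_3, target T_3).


the matrix is [[0, 0, 0, 0, 0, 0, 0]; [0, 8/17, 15/17, 0, 0, 0, 0]; [0, -15/17, 8/17, 0, 0, 0, 0]; [0, 0, 0, 644/289, -960/289, 0, 0]; [0, 0, 0, 960/289, 644/289, 0, 0]; [0, 0, 0, 0, 0, -43992/4913, -4455/4913]; [0, 0, 0, 0, 0, 4455/4913, -43992/4913]] (rows listed top to bottom)

image of 1: 0
image of cos x: (8/17)cos x - (15/17)sin x
image of sin x: (15/17)cos x + (8/17)sin x
image of cos 2x: (644/289)cos 2x + (960/289)sin 2x
image of sin 2x: -(960/289)cos 2x + (644/289)sin 2x
image of cos 3x: -(43992/4913)cos 3x + (4455/4913)sin 3x
image of sin 3x: -(4455/4913)cos 3x - (43992/4913)sin 3x
each image's coordinates form column j of the matrix


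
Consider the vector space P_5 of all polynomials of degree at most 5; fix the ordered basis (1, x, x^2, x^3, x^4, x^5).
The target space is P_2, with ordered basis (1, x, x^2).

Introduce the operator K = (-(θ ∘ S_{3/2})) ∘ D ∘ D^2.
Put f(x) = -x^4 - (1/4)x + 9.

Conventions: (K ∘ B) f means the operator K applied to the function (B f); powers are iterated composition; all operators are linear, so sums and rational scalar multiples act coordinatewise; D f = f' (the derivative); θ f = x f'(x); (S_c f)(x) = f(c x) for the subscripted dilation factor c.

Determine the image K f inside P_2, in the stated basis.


D f = -4x^3 - 1/4
D D f = -12x^2
D D^2 f = -24x
S_{3/2} (D ∘ D^2) f = -36x
θ S_{3/2} (D ∘ D^2) f = -36x
(-(θ ∘ S_{3/2})) (D ∘ D^2) f = 36x

the image equals g(x) = 36x


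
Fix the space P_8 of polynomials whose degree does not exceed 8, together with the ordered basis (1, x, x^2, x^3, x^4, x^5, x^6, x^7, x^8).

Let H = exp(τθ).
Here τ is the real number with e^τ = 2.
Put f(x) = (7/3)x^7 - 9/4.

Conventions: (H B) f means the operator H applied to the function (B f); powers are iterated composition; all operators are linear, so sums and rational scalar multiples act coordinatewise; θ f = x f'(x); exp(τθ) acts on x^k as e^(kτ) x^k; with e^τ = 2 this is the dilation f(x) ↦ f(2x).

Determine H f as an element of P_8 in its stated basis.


exp(τθ) x^k = e^(kτ) x^k; with e^τ = 2 this sends x^k to 2^k x^k
x^7 ↦ 128 x^7
applying this coordinatewise to f: exp(τθ) f = (896/3)x^7 - 9/4

the image equals g(x) = (896/3)x^7 - 9/4


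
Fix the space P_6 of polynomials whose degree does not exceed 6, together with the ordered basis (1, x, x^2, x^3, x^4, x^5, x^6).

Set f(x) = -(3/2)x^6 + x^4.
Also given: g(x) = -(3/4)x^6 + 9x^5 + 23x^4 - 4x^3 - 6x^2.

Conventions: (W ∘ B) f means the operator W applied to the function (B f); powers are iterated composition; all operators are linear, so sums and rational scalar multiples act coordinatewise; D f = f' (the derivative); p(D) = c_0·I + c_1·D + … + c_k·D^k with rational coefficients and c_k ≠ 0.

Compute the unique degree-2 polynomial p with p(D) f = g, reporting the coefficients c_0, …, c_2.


c_0 = 1/2, c_1 = -1, c_2 = -1/2

D^0 f = -(3/2)x^6 + x^4
D^1 f = -9x^5 + 4x^3
D^2 f = -45x^4 + 12x^2
matching coefficients of g against c_0 f + c_1 Df + … from the top degree down determines the c_i
solution: c_0 = 1/2, c_1 = -1, c_2 = -1/2


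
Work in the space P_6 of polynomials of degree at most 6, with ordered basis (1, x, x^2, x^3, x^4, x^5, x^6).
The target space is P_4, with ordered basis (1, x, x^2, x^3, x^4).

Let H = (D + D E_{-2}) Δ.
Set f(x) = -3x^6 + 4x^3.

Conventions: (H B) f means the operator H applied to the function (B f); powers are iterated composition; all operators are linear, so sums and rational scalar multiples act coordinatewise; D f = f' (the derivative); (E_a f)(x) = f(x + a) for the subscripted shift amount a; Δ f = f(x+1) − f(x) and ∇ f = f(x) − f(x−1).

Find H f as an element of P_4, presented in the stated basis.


the result is g(x) = -180x^4 + 360x^3 - 1440x^2 + 1308x - 600

Δ f = -18x^5 - 45x^4 - 60x^3 - 33x^2 - 6x + 1
D Δ f = -90x^4 - 180x^3 - 180x^2 - 66x - 6
E_{-2} Δ f = -18x^5 + 135x^4 - 420x^3 + 687x^2 - 594x + 217
D E_{-2} Δ f = -90x^4 + 540x^3 - 1260x^2 + 1374x - 594
(D + D E_{-2}) Δ f = -180x^4 + 360x^3 - 1440x^2 + 1308x - 600


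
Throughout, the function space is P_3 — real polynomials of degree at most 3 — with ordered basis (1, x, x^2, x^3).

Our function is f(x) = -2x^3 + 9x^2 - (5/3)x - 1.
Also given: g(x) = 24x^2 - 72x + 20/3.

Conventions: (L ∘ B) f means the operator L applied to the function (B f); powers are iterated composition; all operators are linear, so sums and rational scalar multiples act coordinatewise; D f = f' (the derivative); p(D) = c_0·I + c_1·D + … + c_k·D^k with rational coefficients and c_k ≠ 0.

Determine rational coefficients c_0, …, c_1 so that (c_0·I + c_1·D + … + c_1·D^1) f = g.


D^0 f = -2x^3 + 9x^2 - (5/3)x - 1
D^1 f = -6x^2 + 18x - 5/3
matching coefficients of g against c_0 f + c_1 Df + … from the top degree down determines the c_i
solution: c_0 = 0, c_1 = -4

c_0 = 0, c_1 = -4


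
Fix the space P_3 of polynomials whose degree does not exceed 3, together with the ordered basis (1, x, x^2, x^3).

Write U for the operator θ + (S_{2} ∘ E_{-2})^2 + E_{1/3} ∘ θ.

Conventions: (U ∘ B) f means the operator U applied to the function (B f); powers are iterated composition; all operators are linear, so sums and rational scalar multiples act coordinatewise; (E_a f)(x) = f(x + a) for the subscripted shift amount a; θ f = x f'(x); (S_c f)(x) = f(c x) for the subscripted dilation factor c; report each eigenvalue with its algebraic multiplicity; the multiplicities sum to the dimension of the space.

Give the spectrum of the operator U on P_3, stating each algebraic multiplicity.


image of 1: 1
image of x: 6x - 17/3
image of x^2: 20x^2 - (140/3)x + 326/9
image of x^3: 70x^3 - 285x^2 + 433x - 1943/9
the matrix is upper triangular; its diagonal is (1, 6, 20, 70)
for a triangular matrix the eigenvalues are the diagonal entries, with algebraic multiplicity their repetition count

λ = 1 (multiplicity 1), λ = 6 (multiplicity 1), λ = 20 (multiplicity 1), λ = 70 (multiplicity 1)


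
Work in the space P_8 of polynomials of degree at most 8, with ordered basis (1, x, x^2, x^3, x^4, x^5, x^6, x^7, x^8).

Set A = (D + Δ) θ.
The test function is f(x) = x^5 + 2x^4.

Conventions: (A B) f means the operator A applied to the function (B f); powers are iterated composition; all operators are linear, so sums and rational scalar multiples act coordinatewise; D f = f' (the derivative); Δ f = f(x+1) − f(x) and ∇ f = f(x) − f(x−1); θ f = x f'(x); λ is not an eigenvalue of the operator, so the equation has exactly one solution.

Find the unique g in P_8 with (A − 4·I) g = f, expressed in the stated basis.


write g with unknown coordinates in the stated basis and equate coefficients in (A − 4·I) g = f
solving from the highest basis element down gives g = -(1/4)x^5 - (29/8)x^4 - (257/8)x^3 - (2711/16)x^2 - (13671/32)x - 20887/64
check: A g = -(25/2)x^4 - (257/2)x^3 - (2711/4)x^2 - (13671/8)x - 20887/16
so A g − 4·g = x^5 + 2x^4 = f ✓

the image equals g(x) = -(1/4)x^5 - (29/8)x^4 - (257/8)x^3 - (2711/16)x^2 - (13671/32)x - 20887/64


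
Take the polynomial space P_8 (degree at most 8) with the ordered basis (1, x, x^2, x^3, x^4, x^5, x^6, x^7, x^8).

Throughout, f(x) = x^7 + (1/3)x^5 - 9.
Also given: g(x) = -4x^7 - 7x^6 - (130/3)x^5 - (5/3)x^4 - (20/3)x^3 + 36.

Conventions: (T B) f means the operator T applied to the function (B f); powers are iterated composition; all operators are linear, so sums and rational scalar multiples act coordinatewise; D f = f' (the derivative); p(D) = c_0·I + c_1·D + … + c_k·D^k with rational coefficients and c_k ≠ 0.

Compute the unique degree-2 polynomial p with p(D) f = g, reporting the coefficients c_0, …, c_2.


p(D) = -4·I − D − D^2, i.e. c_0 = -4, c_1 = -1, c_2 = -1

D^0 f = x^7 + (1/3)x^5 - 9
D^1 f = 7x^6 + (5/3)x^4
D^2 f = 42x^5 + (20/3)x^3
matching coefficients of g against c_0 f + c_1 Df + … from the top degree down determines the c_i
solution: c_0 = -4, c_1 = -1, c_2 = -1


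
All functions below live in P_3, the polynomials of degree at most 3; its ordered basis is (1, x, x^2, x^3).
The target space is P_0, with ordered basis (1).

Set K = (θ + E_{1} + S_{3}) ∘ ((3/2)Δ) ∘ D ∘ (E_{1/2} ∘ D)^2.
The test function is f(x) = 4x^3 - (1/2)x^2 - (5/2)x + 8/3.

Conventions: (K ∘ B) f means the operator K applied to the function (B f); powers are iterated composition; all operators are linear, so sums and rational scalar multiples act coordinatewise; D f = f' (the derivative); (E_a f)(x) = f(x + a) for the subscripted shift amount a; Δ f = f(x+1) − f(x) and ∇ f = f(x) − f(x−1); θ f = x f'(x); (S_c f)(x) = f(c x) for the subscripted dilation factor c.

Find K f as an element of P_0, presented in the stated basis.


D f = 12x^2 - x - 5/2
E_{1/2} D f = 12x^2 + 11x
D (E_{1/2} ∘ D) f = 24x + 11
E_{1/2} D (E_{1/2} ∘ D) f = 24x + 23
D (E_{1/2} ∘ D)^2 f = 24
Δ D (E_{1/2} ∘ D)^2 f = 0
((3/2)Δ) D (E_{1/2} ∘ D)^2 f = 0
θ ((3/2)Δ) D (E_{1/2} ∘ D)^2 f = 0
E_{1} ((3/2)Δ) D (E_{1/2} ∘ D)^2 f = 0
S_{3} ((3/2)Δ) D (E_{1/2} ∘ D)^2 f = 0
(θ + E_{1} + S_{3}) ((3/2)Δ) D (E_{1/2} ∘ D)^2 f = 0

the result is g(x) = 0


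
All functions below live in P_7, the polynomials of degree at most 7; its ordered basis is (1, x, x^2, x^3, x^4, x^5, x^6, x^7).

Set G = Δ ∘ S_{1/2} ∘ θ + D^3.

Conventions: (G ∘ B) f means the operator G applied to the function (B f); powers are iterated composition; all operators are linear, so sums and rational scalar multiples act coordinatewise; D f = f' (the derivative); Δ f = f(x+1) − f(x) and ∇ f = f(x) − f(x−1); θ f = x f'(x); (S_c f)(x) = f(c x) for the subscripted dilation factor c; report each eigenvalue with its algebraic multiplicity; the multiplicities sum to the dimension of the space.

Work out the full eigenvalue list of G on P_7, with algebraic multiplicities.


λ = 0 (multiplicity 8)

image of 1: 0
image of x: 1/2
image of x^2: x + 1/2
image of x^3: (9/8)x^2 + (9/8)x + 51/8
image of x^4: x^3 + (3/2)x^2 + 25x + 1/4
image of x^5: (25/32)x^4 + (25/16)x^3 + (985/16)x^2 + (25/32)x + 5/32
image of x^6: (9/16)x^5 + (45/32)x^4 + (975/8)x^3 + (45/32)x^2 + (9/16)x + 3/32
image of x^7: (49/128)x^6 + (147/128)x^5 + (27125/128)x^4 + (245/128)x^3 + (147/128)x^2 + (49/128)x + 7/128
the matrix is upper triangular; its diagonal is (0, 0, 0, 0, 0, 0, 0, 0)
for a triangular matrix the eigenvalues are the diagonal entries, with algebraic multiplicity their repetition count


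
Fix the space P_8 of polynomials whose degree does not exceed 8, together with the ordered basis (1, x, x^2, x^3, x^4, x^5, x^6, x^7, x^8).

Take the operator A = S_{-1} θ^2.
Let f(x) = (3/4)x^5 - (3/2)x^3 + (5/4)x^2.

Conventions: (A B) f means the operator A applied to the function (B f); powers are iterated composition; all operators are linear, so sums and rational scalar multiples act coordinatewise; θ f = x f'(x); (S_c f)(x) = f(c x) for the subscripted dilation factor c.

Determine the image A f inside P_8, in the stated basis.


θ f = (15/4)x^5 - (9/2)x^3 + (5/2)x^2
θ θ f = (75/4)x^5 - (27/2)x^3 + 5x^2
S_{-1} θ^2 f = -(75/4)x^5 + (27/2)x^3 + 5x^2

the image equals g(x) = -(75/4)x^5 + (27/2)x^3 + 5x^2


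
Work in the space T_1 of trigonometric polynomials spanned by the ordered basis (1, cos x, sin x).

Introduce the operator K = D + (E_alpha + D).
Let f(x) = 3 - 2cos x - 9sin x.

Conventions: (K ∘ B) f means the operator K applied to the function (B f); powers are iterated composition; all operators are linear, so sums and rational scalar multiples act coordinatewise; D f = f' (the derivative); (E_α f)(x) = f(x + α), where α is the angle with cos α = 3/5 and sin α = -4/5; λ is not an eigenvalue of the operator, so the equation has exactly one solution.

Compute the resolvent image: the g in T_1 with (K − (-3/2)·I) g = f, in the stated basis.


write g with unknown coordinates in the stated basis and equate coefficients in (K − (-3/2)·I) g = f
solving from the highest basis element down gives g = 6/5 + (44/39)cos x - (142/39)sin x
check: K g = 6/5 - (48/13)cos x - (46/13)sin x
so K g − (-3/2)·g = 3 - 2cos x - 9sin x = f ✓

g(x) = 6/5 + (44/39)cos x - (142/39)sin x


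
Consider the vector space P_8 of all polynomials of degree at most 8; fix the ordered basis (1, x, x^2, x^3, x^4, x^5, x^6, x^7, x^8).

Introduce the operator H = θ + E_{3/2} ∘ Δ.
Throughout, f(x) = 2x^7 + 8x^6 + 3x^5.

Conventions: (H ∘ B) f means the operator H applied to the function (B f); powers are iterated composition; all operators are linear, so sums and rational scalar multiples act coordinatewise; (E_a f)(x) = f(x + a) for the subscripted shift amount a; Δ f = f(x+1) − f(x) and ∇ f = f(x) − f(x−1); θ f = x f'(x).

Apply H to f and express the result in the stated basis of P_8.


θ f = 14x^7 + 48x^6 + 15x^5
Δ f = 14x^6 + 90x^5 + 205x^4 + 260x^3 + 192x^2 + 77x + 13
E_{3/2} Δ f = 14x^6 + 216x^5 + (2705/2)x^4 + 4460x^3 + (65841/8)x^2 + (16183/2)x + 106199/32
(θ + E_{3/2} ∘ Δ) f = 14x^7 + 62x^6 + 231x^5 + (2705/2)x^4 + 4460x^3 + (65841/8)x^2 + (16183/2)x + 106199/32

the result is g(x) = 14x^7 + 62x^6 + 231x^5 + (2705/2)x^4 + 4460x^3 + (65841/8)x^2 + (16183/2)x + 106199/32


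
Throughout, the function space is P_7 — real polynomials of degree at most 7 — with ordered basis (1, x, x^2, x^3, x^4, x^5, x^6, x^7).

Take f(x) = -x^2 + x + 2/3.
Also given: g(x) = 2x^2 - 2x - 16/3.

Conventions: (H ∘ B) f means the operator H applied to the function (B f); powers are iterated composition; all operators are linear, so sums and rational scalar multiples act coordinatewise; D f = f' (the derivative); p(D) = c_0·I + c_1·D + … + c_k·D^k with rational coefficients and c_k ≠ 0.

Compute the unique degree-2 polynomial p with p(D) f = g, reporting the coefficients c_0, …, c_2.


D^0 f = -x^2 + x + 2/3
D^1 f = -2x + 1
D^2 f = -2
matching coefficients of g against c_0 f + c_1 Df + … from the top degree down determines the c_i
solution: c_0 = -2, c_1 = 0, c_2 = 2

p(D) = -2·I + 2·D^2, i.e. c_0 = -2, c_1 = 0, c_2 = 2


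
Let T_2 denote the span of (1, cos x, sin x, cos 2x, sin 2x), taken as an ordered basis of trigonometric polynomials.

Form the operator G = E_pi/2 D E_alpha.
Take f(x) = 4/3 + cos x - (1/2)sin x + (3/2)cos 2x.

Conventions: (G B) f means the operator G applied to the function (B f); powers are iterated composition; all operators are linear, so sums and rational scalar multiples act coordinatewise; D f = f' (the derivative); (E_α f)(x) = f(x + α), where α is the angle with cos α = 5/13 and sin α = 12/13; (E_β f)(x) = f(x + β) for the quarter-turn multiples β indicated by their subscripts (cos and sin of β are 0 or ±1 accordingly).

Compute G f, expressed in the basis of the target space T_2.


E_alpha f = 4/3 - (1/13)cos x - (29/26)sin x - (357/338)cos 2x - (180/169)sin 2x
D E_alpha f = -(29/26)cos x + (1/13)sin x - (360/169)cos 2x + (357/169)sin 2x
E_pi/2 (D E_alpha) f = (1/13)cos x + (29/26)sin x + (360/169)cos 2x - (357/169)sin 2x

g(x) = (1/13)cos x + (29/26)sin x + (360/169)cos 2x - (357/169)sin 2x


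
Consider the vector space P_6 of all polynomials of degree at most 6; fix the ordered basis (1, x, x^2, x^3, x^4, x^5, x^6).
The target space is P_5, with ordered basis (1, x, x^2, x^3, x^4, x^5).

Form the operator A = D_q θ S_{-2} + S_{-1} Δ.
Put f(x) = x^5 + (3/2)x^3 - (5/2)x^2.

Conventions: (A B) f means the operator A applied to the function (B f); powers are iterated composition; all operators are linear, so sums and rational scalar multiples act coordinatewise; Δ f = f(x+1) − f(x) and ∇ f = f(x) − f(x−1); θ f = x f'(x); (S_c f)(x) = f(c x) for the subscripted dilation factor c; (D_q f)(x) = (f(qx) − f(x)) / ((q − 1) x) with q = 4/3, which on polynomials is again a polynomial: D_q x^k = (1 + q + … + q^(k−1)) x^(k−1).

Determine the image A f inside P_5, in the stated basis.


S_{-2} f = -32x^5 - 12x^3 - 10x^2
θ S_{-2} f = -160x^5 - 36x^3 - 20x^2
D_q θ S_{-2} f = -(124960/81)x^4 - 148x^2 - (140/3)x
Δ f = 5x^4 + 10x^3 + (29/2)x^2 + (9/2)x
S_{-1} Δ f = 5x^4 - 10x^3 + (29/2)x^2 - (9/2)x
(D_q θ S_{-2} + S_{-1} Δ) f = -(124555/81)x^4 - 10x^3 - (267/2)x^2 - (307/6)x

the image equals g(x) = -(124555/81)x^4 - 10x^3 - (267/2)x^2 - (307/6)x


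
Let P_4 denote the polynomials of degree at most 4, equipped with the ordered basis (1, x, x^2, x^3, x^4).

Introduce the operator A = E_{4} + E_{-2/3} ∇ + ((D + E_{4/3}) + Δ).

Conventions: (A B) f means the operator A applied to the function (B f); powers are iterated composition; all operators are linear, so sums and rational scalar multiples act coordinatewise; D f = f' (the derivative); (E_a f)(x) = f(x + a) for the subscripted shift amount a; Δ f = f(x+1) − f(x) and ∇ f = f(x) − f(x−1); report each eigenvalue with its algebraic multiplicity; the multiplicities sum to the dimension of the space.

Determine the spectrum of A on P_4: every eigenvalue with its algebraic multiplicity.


image of 1: 2
image of x: 2x + 25/3
image of x^2: 2x^2 + (50/3)x + 148/9
image of x^3: 2x^3 + 25x^2 + (148/3)x + 1936/27
image of x^4: 2x^4 + (100/3)x^3 + (296/3)x^2 + (7744/27)x + 20464/81
the matrix is upper triangular; its diagonal is (2, 2, 2, 2, 2)
for a triangular matrix the eigenvalues are the diagonal entries, with algebraic multiplicity their repetition count

λ = 2 (multiplicity 5)


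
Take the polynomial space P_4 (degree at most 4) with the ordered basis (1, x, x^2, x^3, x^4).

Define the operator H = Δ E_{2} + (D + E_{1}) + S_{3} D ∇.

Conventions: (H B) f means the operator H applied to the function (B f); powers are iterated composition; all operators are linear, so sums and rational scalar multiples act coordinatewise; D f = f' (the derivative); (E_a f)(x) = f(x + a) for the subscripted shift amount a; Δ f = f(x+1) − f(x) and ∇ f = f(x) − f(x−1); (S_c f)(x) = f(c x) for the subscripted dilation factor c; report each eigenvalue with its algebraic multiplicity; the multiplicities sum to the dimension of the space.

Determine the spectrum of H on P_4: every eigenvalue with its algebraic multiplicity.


image of 1: 1
image of x: x + 3
image of x^2: x^2 + 6x + 8
image of x^3: x^3 + 9x^2 + 36x + 17
image of x^4: x^4 + 12x^3 + 144x^2 + 44x + 70
the matrix is upper triangular; its diagonal is (1, 1, 1, 1, 1)
for a triangular matrix the eigenvalues are the diagonal entries, with algebraic multiplicity their repetition count

λ = 1 (multiplicity 5)


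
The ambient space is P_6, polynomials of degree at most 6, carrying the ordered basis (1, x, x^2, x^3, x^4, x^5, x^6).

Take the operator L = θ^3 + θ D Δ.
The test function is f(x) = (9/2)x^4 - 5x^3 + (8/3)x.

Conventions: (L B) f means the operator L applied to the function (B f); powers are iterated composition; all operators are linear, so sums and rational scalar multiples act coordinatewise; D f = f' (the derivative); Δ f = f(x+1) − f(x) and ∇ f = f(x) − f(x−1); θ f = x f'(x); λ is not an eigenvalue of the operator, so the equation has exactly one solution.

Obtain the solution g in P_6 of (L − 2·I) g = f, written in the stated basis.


write g with unknown coordinates in the stated basis and equate coefficients in (L − 2·I) g = f
solving from the highest basis element down gives g = (9/124)x^4 - (1/5)x^3 - (9/31)x^2 - (1393/465)x
check: L g = (144/31)x^4 - (27/5)x^3 - (18/31)x^2 - (1546/465)x
so L g − 2·g = (9/2)x^4 - 5x^3 + (8/3)x = f ✓

the result is g(x) = (9/124)x^4 - (1/5)x^3 - (9/31)x^2 - (1393/465)x


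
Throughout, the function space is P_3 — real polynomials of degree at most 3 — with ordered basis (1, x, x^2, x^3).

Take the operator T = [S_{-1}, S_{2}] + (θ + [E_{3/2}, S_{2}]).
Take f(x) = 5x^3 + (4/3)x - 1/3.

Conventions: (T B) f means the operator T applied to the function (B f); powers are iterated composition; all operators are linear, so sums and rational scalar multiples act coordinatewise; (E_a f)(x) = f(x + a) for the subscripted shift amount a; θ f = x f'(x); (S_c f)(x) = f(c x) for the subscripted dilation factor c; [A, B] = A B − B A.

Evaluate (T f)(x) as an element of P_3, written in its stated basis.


the result is g(x) = 15x^3 + 90x^2 + (1223/6)x + 961/8

S_{2} f = 40x^3 + (8/3)x - 1/3
S_{-1} S_{2} f = -40x^3 - (8/3)x - 1/3
S_{-1} f = -5x^3 - (4/3)x - 1/3
S_{2} S_{-1} f = -40x^3 - (8/3)x - 1/3
[S_{-1}, S_{2}] f = 0
θ f = 15x^3 + (4/3)x
S_{2} f = 40x^3 + (8/3)x - 1/3
E_{3/2} S_{2} f = 40x^3 + 180x^2 + (818/3)x + 416/3
E_{3/2} f = 5x^3 + (45/2)x^2 + (421/12)x + 445/24
S_{2} E_{3/2} f = 40x^3 + 90x^2 + (421/6)x + 445/24
[E_{3/2}, S_{2}] f = 90x^2 + (405/2)x + 961/8
(θ + [E_{3/2}, S_{2}]) f = 15x^3 + 90x^2 + (1223/6)x + 961/8
([S_{-1}, S_{2}] + (θ + [E_{3/2}, S_{2}])) f = 15x^3 + 90x^2 + (1223/6)x + 961/8


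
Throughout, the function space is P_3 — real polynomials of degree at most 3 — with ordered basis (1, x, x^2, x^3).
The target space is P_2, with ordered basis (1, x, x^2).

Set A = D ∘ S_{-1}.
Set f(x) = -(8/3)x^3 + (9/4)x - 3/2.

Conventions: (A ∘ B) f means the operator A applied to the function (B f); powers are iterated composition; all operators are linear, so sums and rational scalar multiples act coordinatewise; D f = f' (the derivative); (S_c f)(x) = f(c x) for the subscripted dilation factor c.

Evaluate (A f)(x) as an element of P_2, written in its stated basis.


g(x) = 8x^2 - 9/4

S_{-1} f = (8/3)x^3 - (9/4)x - 3/2
D S_{-1} f = 8x^2 - 9/4


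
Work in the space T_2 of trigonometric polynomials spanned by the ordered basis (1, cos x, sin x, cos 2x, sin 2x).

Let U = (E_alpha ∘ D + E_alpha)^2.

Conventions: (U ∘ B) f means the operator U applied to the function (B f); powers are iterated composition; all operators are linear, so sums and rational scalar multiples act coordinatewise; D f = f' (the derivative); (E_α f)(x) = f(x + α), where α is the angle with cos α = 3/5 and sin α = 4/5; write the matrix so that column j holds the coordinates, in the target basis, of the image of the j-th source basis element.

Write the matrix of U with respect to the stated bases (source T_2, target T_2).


the matrix is [[1, 0, 0, 0, 0]; [0, -48/25, -14/25, 0, 0]; [0, 14/25, -48/25, 0, 0]; [0, 0, 0, 117/25, -44/25]; [0, 0, 0, 44/25, 117/25]] (rows listed top to bottom)

image of 1: 1
image of cos x: -(48/25)cos x + (14/25)sin x
image of sin x: -(14/25)cos x - (48/25)sin x
image of cos 2x: (117/25)cos 2x + (44/25)sin 2x
image of sin 2x: -(44/25)cos 2x + (117/25)sin 2x
each image's coordinates form column j of the matrix


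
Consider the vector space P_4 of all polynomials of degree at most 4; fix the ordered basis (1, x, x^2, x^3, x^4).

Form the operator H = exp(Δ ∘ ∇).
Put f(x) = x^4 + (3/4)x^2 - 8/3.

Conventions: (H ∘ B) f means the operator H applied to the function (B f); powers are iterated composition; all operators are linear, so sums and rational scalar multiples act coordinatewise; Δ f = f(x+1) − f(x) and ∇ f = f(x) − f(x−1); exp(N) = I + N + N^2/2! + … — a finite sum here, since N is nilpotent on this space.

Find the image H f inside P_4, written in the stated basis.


order-1 term: 12x^2 + 7/2
order-2 term: 12
the series for exp(Δ ∘ ∇) f terminates at order 2
exp(Δ ∘ ∇) f = x^4 + (51/4)x^2 + 77/6

the result is g(x) = x^4 + (51/4)x^2 + 77/6


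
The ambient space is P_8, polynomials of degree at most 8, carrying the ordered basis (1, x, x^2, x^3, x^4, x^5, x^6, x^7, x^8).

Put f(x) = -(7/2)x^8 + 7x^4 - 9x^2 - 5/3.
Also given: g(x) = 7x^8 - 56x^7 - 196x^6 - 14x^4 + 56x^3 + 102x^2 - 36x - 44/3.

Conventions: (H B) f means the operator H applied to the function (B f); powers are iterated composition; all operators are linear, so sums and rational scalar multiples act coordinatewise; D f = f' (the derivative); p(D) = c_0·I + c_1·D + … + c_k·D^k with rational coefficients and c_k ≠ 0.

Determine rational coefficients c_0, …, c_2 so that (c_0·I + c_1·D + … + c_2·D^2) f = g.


D^0 f = -(7/2)x^8 + 7x^4 - 9x^2 - 5/3
D^1 f = -28x^7 + 28x^3 - 18x
D^2 f = -196x^6 + 84x^2 - 18
matching coefficients of g against c_0 f + c_1 Df + … from the top degree down determines the c_i
solution: c_0 = -2, c_1 = 2, c_2 = 1

c_0 = -2, c_1 = 2, c_2 = 1


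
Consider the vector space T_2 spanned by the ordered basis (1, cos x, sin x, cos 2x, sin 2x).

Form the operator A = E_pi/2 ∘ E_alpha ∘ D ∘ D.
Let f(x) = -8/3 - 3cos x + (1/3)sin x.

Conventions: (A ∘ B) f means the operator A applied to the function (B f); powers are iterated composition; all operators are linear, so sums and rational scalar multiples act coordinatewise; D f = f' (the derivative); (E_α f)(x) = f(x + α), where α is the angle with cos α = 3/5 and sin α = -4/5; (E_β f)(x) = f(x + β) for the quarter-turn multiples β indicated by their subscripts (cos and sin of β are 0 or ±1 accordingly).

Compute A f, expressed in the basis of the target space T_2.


the result is g(x) = (11/5)cos x - (31/15)sin x

D f = (1/3)cos x + 3sin x
D D f = 3cos x - (1/3)sin x
E_alpha (D ∘ D) f = (31/15)cos x + (11/5)sin x
E_pi/2 E_alpha (D ∘ D) f = (11/5)cos x - (31/15)sin x


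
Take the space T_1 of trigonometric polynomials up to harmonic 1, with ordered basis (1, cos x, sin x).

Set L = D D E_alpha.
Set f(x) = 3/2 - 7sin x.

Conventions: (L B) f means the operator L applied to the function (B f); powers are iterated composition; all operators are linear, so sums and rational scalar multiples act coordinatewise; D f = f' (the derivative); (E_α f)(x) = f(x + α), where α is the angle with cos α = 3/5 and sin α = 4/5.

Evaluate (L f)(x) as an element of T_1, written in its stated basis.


E_alpha f = 3/2 - (28/5)cos x - (21/5)sin x
D E_alpha f = -(21/5)cos x + (28/5)sin x
D D E_alpha f = (28/5)cos x + (21/5)sin x

the image equals g(x) = (28/5)cos x + (21/5)sin x


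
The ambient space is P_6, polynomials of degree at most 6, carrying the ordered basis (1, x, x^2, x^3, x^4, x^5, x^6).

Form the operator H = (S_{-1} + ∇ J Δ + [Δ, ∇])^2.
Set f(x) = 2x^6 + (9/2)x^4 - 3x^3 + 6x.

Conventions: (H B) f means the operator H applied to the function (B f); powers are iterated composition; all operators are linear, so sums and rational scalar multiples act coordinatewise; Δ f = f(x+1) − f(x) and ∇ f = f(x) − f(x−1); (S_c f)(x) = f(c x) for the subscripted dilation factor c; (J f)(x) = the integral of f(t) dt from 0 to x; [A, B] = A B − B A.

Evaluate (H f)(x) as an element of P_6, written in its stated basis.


S_{-1} f = 2x^6 + (9/2)x^4 + 3x^3 - 6x
Δ f = 12x^5 + 30x^4 + 58x^3 + 48x^2 + 21x + 19/2
J Δ f = 2x^6 + 6x^5 + (29/2)x^4 + 16x^3 + (21/2)x^2 + (19/2)x
∇ J Δ f = 12x^5 + 38x^3 - 9x^2 + 13x + 9/2
∇ f = 12x^5 - 30x^4 + 58x^3 - 66x^2 + 39x - 7/2
Δ ∇ f = 60x^4 + 114x^2 - 18x + 13
Δ f = 12x^5 + 30x^4 + 58x^3 + 48x^2 + 21x + 19/2
∇ Δ f = 60x^4 + 114x^2 - 18x + 13
[Δ, ∇] f = 0
(S_{-1} + ∇ J Δ + [Δ, ∇]) f = 2x^6 + 12x^5 + (9/2)x^4 + 41x^3 - 9x^2 + 7x + 9/2
S_{-1} (S_{-1} + ∇ J Δ + [Δ, ∇]) f = 2x^6 - 12x^5 + (9/2)x^4 - 41x^3 - 9x^2 - 7x + 9/2
Δ (S_{-1} + ∇ J Δ + [Δ, ∇]) f = 12x^5 + 90x^4 + 178x^3 + 300x^2 + 195x + 115/2
J Δ (S_{-1} + ∇ J Δ + [Δ, ∇]) f = 2x^6 + 18x^5 + (89/2)x^4 + 100x^3 + (195/2)x^2 + (115/2)x
∇ J Δ (S_{-1} + ∇ J Δ + [Δ, ∇]) f = 12x^5 + 60x^4 + 38x^3 + 183x^2 - 5x + 63/2
∇ (S_{-1} + ∇ J Δ + [Δ, ∇]) f = 12x^5 + 30x^4 - 62x^3 + 186x^2 - 171x + 125/2
Δ ∇ (S_{-1} + ∇ J Δ + [Δ, ∇]) f = 60x^4 + 240x^3 + 114x^2 + 366x - 5
Δ (S_{-1} + ∇ J Δ + [Δ, ∇]) f = 12x^5 + 90x^4 + 178x^3 + 300x^2 + 195x + 115/2
∇ Δ (S_{-1} + ∇ J Δ + [Δ, ∇]) f = 60x^4 + 240x^3 + 114x^2 + 366x - 5
[Δ, ∇] (S_{-1} + ∇ J Δ + [Δ, ∇]) f = 0
(S_{-1} + ∇ J Δ + [Δ, ∇]) (S_{-1} + ∇ J Δ + [Δ, ∇]) f = 2x^6 + (129/2)x^4 - 3x^3 + 174x^2 - 12x + 36

g(x) = 2x^6 + (129/2)x^4 - 3x^3 + 174x^2 - 12x + 36


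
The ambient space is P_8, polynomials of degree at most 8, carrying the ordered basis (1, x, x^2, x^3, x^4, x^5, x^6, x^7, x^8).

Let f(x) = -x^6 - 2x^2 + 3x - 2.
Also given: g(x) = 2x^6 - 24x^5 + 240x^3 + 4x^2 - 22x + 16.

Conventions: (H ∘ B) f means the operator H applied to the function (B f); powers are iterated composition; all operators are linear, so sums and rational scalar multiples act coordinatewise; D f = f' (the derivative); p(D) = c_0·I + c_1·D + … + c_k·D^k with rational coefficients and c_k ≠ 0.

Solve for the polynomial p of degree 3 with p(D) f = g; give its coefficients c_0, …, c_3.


c_0 = -2, c_1 = 4, c_2 = 0, c_3 = -2

D^0 f = -x^6 - 2x^2 + 3x - 2
D^1 f = -6x^5 - 4x + 3
D^2 f = -30x^4 - 4
D^3 f = -120x^3
matching coefficients of g against c_0 f + c_1 Df + … from the top degree down determines the c_i
solution: c_0 = -2, c_1 = 4, c_2 = 0, c_3 = -2
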